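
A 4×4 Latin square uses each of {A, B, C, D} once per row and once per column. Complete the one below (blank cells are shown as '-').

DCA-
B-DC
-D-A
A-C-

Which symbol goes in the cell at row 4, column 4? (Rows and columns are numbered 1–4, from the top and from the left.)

D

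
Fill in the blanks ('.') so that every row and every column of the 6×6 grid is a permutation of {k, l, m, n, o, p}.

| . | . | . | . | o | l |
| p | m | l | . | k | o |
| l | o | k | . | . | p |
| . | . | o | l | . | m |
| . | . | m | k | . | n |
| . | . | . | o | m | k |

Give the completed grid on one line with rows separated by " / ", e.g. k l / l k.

m k n p o l / p m l n k o / l o k m n p / k n o l p m / o p m k l n / n l p o m k

(r2,c4) = n
(r3,c4) = m
(r3,c5) = n
(r4,c5) = p
(r5,c1) = o
(r5,c5) = l
(r6,c1) = n
(r6,c3) = p
(r1,c3) = n
(r1,c4) = p
(r4,c1) = k
(r4,c2) = n
(r5,c2) = p
(r6,c2) = l
(r1,c1) = m
(r1,c2) = k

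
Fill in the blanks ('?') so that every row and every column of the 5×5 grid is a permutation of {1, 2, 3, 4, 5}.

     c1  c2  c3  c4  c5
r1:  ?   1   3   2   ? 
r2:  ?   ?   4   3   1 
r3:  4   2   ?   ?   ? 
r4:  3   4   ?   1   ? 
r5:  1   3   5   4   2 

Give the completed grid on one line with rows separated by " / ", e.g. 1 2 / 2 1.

5 1 3 2 4 / 2 5 4 3 1 / 4 2 1 5 3 / 3 4 2 1 5 / 1 3 5 4 2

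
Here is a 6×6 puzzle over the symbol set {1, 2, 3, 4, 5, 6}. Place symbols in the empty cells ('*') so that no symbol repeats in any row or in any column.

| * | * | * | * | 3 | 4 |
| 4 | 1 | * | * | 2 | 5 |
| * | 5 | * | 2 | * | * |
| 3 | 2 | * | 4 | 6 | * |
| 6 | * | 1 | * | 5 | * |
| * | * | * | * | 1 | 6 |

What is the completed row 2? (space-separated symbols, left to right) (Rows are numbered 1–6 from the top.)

4 1 3 6 2 5

(r1,c2) = 6
(r3,c1) = 1
(r3,c5) = 4
(r3,c6) = 3
(r4,c3) = 5
(r4,c6) = 1
(r5,c4) = 3
(r5,c6) = 2
(r6,c4) = 5
(r1,c3) = 2
(r1,c4) = 1
(r2,c4) = 6
(r3,c3) = 6
(r5,c2) = 4
(r6,c1) = 2
(r6,c2) = 3
(r6,c3) = 4
(r1,c1) = 5
(r2,c3) = 3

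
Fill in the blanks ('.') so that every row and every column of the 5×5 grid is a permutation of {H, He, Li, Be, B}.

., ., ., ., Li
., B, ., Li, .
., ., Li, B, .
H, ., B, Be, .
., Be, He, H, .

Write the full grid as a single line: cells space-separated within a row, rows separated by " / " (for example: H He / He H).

(r1,c4) = He
(r4,c5) = He
(r5,c5) = B
(r1,c2) = H
(r1,c3) = Be
(r2,c3) = H
(r2,c5) = Be
(r3,c2) = He
(r3,c5) = H
(r4,c2) = Li
(r5,c1) = Li
(r1,c1) = B
(r2,c1) = He
(r3,c1) = Be

B H Be He Li / He B H Li Be / Be He Li B H / H Li B Be He / Li Be He H B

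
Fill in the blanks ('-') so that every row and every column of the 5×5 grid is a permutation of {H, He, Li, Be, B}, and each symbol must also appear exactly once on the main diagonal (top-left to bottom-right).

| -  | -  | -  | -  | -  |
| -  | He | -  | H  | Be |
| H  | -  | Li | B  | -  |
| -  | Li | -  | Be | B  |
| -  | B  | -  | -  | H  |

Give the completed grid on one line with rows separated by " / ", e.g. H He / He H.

At row 1, column 1: row 1 is empty so far; column 1 has {H}; the diagonal has {H,He,Li,Be}; that leaves B.
At row 2, column 1: row 2 has {H,He,Be}; column 1 has {H,B}; that leaves Li.
At row 2, column 3: row 2 has {H,He,Li,Be}; column 3 has {Li}; that leaves B.
At row 3, column 2: row 3 has {H,Li,B}; column 2 has {He,Li,B}; that leaves Be.
At row 3, column 5: row 3 has {H,Li,Be,B}; column 5 has {H,Be,B}; that leaves He.
At row 4, column 1: row 4 has {Li,Be,B}; column 1 has {H,Li,B}; that leaves He.
At row 4, column 3: row 4 has {He,Li,Be,B}; column 3 has {Li,B}; that leaves H.
At row 5, column 1: row 5 has {H,B}; column 1 has {H,He,Li,B}; that leaves Be.
At row 5, column 3: row 5 has {H,Be,B}; column 3 has {H,Li,B}; that leaves He.
At row 5, column 4: row 5 has {H,He,Be,B}; column 4 has {H,Be,B}; that leaves Li.
At row 1, column 2: row 1 has {B}; column 2 has {He,Li,Be,B}; that leaves H.
At row 1, column 3: row 1 has {H,B}; column 3 has {H,He,Li,B}; that leaves Be.
At row 1, column 4: row 1 has {H,Be,B}; column 4 has {H,Li,Be,B}; that leaves He.
At row 1, column 5: row 1 has {H,He,Be,B}; column 5 has {H,He,Be,B}; that leaves Li.

B H Be He Li / Li He B H Be / H Be Li B He / He Li H Be B / Be B He Li H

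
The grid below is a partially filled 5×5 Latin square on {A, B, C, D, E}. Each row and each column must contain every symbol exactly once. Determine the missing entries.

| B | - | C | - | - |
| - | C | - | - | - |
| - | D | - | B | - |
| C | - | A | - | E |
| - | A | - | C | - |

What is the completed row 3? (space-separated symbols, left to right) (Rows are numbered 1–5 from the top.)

A D E B C

At row 1, column 2: row 1 has {B,C}; column 2 has {A,C,D}; that leaves E.
At row 3, column 3: row 3 has {B,D}; column 3 has {A,C}; that leaves E.
At row 4, column 2: row 4 has {A,C,E}; column 2 has {A,C,D,E}; that leaves B.
At row 4, column 4: row 4 has {A,B,C,E}; column 4 has {B,C}; that leaves D.
At row 1, column 4: row 1 has {B,C,E}; column 4 has {B,C,D}; that leaves A.
At row 1, column 5: row 1 has {A,B,C,E}; column 5 has {E}; that leaves D.
At row 2, column 4: row 2 has {C}; column 4 has {A,B,C,D}; that leaves E.
At row 3, column 1: row 3 has {B,D,E}; column 1 has {B,C}; that leaves A.
At row 3, column 5: row 3 has {A,B,D,E}; column 5 has {D,E}; that leaves C.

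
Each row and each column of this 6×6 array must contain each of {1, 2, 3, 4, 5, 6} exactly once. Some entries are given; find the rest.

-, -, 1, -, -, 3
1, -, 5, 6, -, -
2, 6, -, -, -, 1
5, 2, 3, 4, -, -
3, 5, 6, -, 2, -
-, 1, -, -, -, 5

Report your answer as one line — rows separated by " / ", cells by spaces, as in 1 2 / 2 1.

row 1 has {1,3}; column 2 has {1,2,5,6} — only 4 is left for (r1,c2).
row 2 has {1,5,6}; column 2 has {1,2,4,5,6} — only 3 is left for (r2,c2).
row 2 has {1,3,5,6}; column 5 has {2} — only 4 is left for (r2,c5).
row 2 has {1,3,4,5,6}; column 6 has {1,3,5} — only 2 is left for (r2,c6).
row 3 has {1,2,6}; column 3 has {1,3,5,6} — only 4 is left for (r3,c3).
row 4 has {2,3,4,5}; column 6 has {1,2,3,5} — only 6 is left for (r4,c6).
row 5 has {2,3,5,6}; column 4 has {4,6} — only 1 is left for (r5,c4).
row 5 has {1,2,3,5,6}; column 6 has {1,2,3,5,6} — only 4 is left for (r5,c6).
row 6 has {1,5}; column 3 has {1,3,4,5,6} — only 2 is left for (r6,c3).
row 6 has {1,2,5}; column 4 has {1,4,6} — only 3 is left for (r6,c4).
row 6 has {1,2,3,5}; column 5 has {2,4} — only 6 is left for (r6,c5).
row 1 has {1,3,4}; column 1 has {1,2,3,5} — only 6 is left for (r1,c1).
row 1 has {1,3,4,6}; column 5 has {2,4,6} — only 5 is left for (r1,c5).
row 3 has {1,2,4,6}; column 4 has {1,3,4,6} — only 5 is left for (r3,c4).
row 3 has {1,2,4,5,6}; column 5 has {2,4,5,6} — only 3 is left for (r3,c5).
row 4 has {2,3,4,5,6}; column 5 has {2,3,4,5,6} — only 1 is left for (r4,c5).
row 6 has {1,2,3,5,6}; column 1 has {1,2,3,5,6} — only 4 is left for (r6,c1).
row 1 has {1,3,4,5,6}; column 4 has {1,3,4,5,6} — only 2 is left for (r1,c4).

6 4 1 2 5 3 / 1 3 5 6 4 2 / 2 6 4 5 3 1 / 5 2 3 4 1 6 / 3 5 6 1 2 4 / 4 1 2 3 6 5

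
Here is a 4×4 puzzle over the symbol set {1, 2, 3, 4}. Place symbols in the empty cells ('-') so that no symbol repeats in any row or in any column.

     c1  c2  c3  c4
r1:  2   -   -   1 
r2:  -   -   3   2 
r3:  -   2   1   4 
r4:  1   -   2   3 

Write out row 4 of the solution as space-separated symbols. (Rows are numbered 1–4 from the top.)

1 4 2 3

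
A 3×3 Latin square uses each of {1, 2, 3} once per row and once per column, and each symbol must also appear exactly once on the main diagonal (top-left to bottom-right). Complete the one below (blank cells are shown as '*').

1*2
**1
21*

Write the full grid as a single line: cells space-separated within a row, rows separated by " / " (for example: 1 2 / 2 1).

1 3 2 / 3 2 1 / 2 1 3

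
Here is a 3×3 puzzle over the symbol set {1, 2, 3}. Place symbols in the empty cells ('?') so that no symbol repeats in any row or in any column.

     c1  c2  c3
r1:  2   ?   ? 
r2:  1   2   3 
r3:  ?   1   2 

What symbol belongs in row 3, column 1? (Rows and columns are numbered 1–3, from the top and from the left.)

3

(r1,c2): row 1 has {2}; column 2 has {1,2}, so it must be 3.
(r1,c3): row 1 has {2,3}; column 3 has {2,3}, so it must be 1.
(r3,c1): row 3 has {1,2}; column 1 has {1,2}, so it must be 3.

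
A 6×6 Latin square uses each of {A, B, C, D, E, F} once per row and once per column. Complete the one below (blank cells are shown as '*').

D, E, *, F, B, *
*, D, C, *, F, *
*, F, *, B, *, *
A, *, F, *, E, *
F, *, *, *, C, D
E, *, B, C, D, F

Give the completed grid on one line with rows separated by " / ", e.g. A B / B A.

(r1,c3) = A
(r1,c6) = C
(r2,c1) = B
(r3,c1) = C
(r3,c5) = A
(r3,c6) = E
(r4,c4) = D
(r4,c6) = B
(r5,c3) = E
(r5,c4) = A
(r6,c2) = A
(r2,c4) = E
(r2,c6) = A
(r3,c3) = D
(r4,c2) = C
(r5,c2) = B

D E A F B C / B D C E F A / C F D B A E / A C F D E B / F B E A C D / E A B C D F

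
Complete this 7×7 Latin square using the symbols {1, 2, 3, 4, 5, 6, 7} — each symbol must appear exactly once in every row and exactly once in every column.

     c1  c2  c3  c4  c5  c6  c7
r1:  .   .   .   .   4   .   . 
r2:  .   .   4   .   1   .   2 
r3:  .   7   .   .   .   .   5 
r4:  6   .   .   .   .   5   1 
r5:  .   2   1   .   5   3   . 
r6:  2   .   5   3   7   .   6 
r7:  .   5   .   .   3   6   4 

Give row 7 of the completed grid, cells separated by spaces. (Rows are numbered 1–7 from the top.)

7 5 2 1 3 6 4

Cell (r2,c6): row 2 has {1,2,4}; column 6 has {3,5,6} → 7.
Cell (r4,c5): row 4 has {1,5,6}; column 5 has {1,3,4,5,7} → 2.
Cell (r5,c7): row 5 has {1,2,3,5}; column 7 has {1,2,4,5,6} → 7.
Cell (r1,c7): row 1 has {4}; column 7 has {1,2,4,5,6,7} → 3.
Cell (r3,c5): row 3 has {5,7}; column 5 has {1,2,3,4,5,7} → 6.
Cell (r5,c1): row 5 has {1,2,3,5,7}; column 1 has {2,6} → 4.
Cell (r5,c4): row 5 has {1,2,3,4,5,7}; column 4 has {3} → 6.
Cell (r2,c4): row 2 has {1,2,4,7}; column 4 has {3,6} → 5.
Cell (r2,c1): row 2 has {1,2,4,5,7}; column 1 has {2,4,6} → 3.
Cell (r2,c2): row 2 has {1,2,3,4,5,7}; column 2 has {2,5,7} → 6.
Cell (r3,c1): row 3 has {5,6,7}; column 1 has {2,3,4,6} → 1.
Cell (r7,c1): row 7 has {3,4,5,6}; column 1 has {1,2,3,4,6} → 7.
Cell (r7,c3): row 7 has {3,4,5,6,7}; column 3 has {1,4,5} → 2.
Cell (r7,c4): row 7 has {2,3,4,5,6,7}; column 4 has {3,5,6} → 1.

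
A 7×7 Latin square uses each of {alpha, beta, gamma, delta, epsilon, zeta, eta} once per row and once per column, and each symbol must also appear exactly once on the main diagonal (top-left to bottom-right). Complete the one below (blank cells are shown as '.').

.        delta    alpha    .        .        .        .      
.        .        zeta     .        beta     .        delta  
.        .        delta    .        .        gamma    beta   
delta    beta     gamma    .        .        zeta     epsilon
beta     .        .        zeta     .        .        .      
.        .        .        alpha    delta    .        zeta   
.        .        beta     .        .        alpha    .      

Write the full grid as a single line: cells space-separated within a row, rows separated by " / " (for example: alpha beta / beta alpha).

zeta delta alpha beta gamma epsilon eta / epsilon alpha zeta gamma beta eta delta / alpha zeta delta epsilon eta gamma beta / delta beta gamma eta alpha zeta epsilon / beta gamma eta zeta epsilon delta alpha / gamma eta epsilon alpha delta beta zeta / eta epsilon beta delta zeta alpha gamma

(r4,c4) = eta
(r4,c5) = alpha
(r7,c7) = gamma
(r1,c7) = eta
(r3,c4) = epsilon
(r5,c5) = epsilon
(r5,c7) = alpha
(r6,c6) = beta
(r7,c4) = delta
(r1,c1) = zeta
(r1,c5) = gamma
(r1,c6) = epsilon
(r2,c2) = alpha
(r2,c4) = gamma
(r2,c6) = eta
(r5,c3) = eta
(r5,c6) = delta
(r6,c3) = epsilon
(r1,c4) = beta
(r2,c1) = epsilon
(r5,c2) = gamma
(r6,c2) = eta
(r7,c1) = eta
(r7,c5) = zeta
(r3,c1) = alpha
(r3,c2) = zeta
(r3,c5) = eta
(r6,c1) = gamma
(r7,c2) = epsilon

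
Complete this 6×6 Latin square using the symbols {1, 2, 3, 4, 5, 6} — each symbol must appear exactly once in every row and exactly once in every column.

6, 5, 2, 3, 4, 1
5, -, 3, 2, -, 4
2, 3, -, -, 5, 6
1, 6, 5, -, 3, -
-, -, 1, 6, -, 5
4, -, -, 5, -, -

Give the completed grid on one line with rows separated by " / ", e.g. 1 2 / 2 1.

6 5 2 3 4 1 / 5 1 3 2 6 4 / 2 3 4 1 5 6 / 1 6 5 4 3 2 / 3 4 1 6 2 5 / 4 2 6 5 1 3

(r2,c2) = 1
(r2,c5) = 6
(r3,c3) = 4
(r3,c4) = 1
(r4,c4) = 4
(r4,c6) = 2
(r5,c1) = 3
(r5,c5) = 2
(r6,c2) = 2
(r6,c3) = 6
(r6,c5) = 1
(r6,c6) = 3
(r5,c2) = 4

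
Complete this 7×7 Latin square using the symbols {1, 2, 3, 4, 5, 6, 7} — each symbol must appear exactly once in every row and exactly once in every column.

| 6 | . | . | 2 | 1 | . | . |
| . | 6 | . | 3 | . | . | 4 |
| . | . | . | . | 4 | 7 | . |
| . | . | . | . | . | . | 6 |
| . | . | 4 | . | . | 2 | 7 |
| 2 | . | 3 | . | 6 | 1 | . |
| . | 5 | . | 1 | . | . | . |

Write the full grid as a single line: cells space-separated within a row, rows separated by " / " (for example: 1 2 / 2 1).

row 2 has {3,4,6}; column 6 has {1,2,7} — only 5 is left for (r2,c6).
row 6 has {1,2,3,6}; column 7 has {4,6,7} — only 5 is left for (r6,c7).
row 1 has {1,2,6}; column 7 has {4,5,6,7} — only 3 is left for (r1,c7).
row 7 has {1,5}; column 7 has {3,4,5,6,7} — only 2 is left for (r7,c7).
row 1 has {1,2,3,6}; column 6 has {1,2,5,7} — only 4 is left for (r1,c6).
row 3 has {4,7}; column 7 has {2,3,4,5,6,7} — only 1 is left for (r3,c7).
row 4 has {6}; column 6 has {1,2,4,5,7} — only 3 is left for (r4,c6).
row 7 has {1,2,5}; column 6 has {1,2,3,4,5,7} — only 6 is left for (r7,c6).
row 1 has {1,2,3,4,6}; column 2 has {5,6} — only 7 is left for (r1,c2).
row 1 has {1,2,3,4,6,7}; column 3 has {3,4} — only 5 is left for (r1,c3).
row 6 has {1,2,3,5,6}; column 2 has {5,6,7} — only 4 is left for (r6,c2).
row 6 has {1,2,3,4,5,6}; column 4 has {1,2,3} — only 7 is left for (r6,c4).
row 7 has {1,2,5,6}; column 3 has {3,4,5} — only 7 is left for (r7,c3).
row 7 has {1,2,5,6,7}; column 5 has {1,4,6} — only 3 is left for (r7,c5).
row 5 has {2,4,7}; column 5 has {1,3,4,6} — only 5 is left for (r5,c5).
row 7 has {1,2,3,5,6,7}; column 1 has {2,6} — only 4 is left for (r7,c1).
row 5 has {2,4,5,7}; column 4 has {1,2,3,7} — only 6 is left for (r5,c4).
row 3 has {1,4,7}; column 4 has {1,2,3,6,7} — only 5 is left for (r3,c4).
row 4 has {3,6}; column 4 has {1,2,3,5,6,7} — only 4 is left for (r4,c4).
row 3 has {1,4,5,7}; column 1 has {2,4,6} — only 3 is left for (r3,c1).
row 3 has {1,3,4,5,7}; column 2 has {4,5,6,7} — only 2 is left for (r3,c2).
row 3 has {1,2,3,4,5,7}; column 3 has {3,4,5,7} — only 6 is left for (r3,c3).
row 4 has {3,4,6}; column 2 has {2,4,5,6,7} — only 1 is left for (r4,c2).
row 4 has {1,3,4,6}; column 3 has {3,4,5,6,7} — only 2 is left for (r4,c3).
row 4 has {1,2,3,4,6}; column 5 has {1,3,4,5,6} — only 7 is left for (r4,c5).
row 5 has {2,4,5,6,7}; column 1 has {2,3,4,6} — only 1 is left for (r5,c1).
row 5 has {1,2,4,5,6,7}; column 2 has {1,2,4,5,6,7} — only 3 is left for (r5,c2).
row 2 has {3,4,5,6}; column 1 has {1,2,3,4,6} — only 7 is left for (r2,c1).
row 2 has {3,4,5,6,7}; column 3 has {2,3,4,5,6,7} — only 1 is left for (r2,c3).
row 2 has {1,3,4,5,6,7}; column 5 has {1,3,4,5,6,7} — only 2 is left for (r2,c5).
row 4 has {1,2,3,4,6,7}; column 1 has {1,2,3,4,6,7} — only 5 is left for (r4,c1).

6 7 5 2 1 4 3 / 7 6 1 3 2 5 4 / 3 2 6 5 4 7 1 / 5 1 2 4 7 3 6 / 1 3 4 6 5 2 7 / 2 4 3 7 6 1 5 / 4 5 7 1 3 6 2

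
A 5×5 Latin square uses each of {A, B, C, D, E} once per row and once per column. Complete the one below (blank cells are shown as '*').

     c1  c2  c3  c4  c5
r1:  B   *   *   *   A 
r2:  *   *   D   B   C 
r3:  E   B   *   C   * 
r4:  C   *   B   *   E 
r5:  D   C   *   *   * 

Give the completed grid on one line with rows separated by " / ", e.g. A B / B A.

(r2,c1) = A
(r2,c2) = E
(r3,c3) = A
(r3,c5) = D
(r5,c3) = E
(r5,c4) = A
(r5,c5) = B
(r1,c2) = D
(r1,c3) = C
(r1,c4) = E
(r4,c2) = A
(r4,c4) = D

B D C E A / A E D B C / E B A C D / C A B D E / D C E A B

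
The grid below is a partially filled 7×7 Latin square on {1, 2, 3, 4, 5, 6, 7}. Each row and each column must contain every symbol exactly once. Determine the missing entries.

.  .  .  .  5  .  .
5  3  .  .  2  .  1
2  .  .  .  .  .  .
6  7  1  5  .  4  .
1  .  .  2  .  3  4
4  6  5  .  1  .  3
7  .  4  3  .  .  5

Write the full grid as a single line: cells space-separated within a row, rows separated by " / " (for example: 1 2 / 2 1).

(r1,c1) = 3
(r4,c5) = 3
(r4,c7) = 2
(r5,c2) = 5
(r6,c4) = 7
(r6,c6) = 2
(r7,c5) = 6
(r7,c6) = 1
(r5,c5) = 7
(r7,c2) = 2
(r3,c5) = 4
(r5,c3) = 6
(r2,c3) = 7
(r2,c6) = 6
(r3,c2) = 1
(r3,c3) = 3
(r3,c4) = 6
(r3,c7) = 7
(r1,c2) = 4
(r1,c3) = 2
(r1,c4) = 1
(r1,c6) = 7
(r1,c7) = 6
(r2,c4) = 4
(r3,c6) = 5

3 4 2 1 5 7 6 / 5 3 7 4 2 6 1 / 2 1 3 6 4 5 7 / 6 7 1 5 3 4 2 / 1 5 6 2 7 3 4 / 4 6 5 7 1 2 3 / 7 2 4 3 6 1 5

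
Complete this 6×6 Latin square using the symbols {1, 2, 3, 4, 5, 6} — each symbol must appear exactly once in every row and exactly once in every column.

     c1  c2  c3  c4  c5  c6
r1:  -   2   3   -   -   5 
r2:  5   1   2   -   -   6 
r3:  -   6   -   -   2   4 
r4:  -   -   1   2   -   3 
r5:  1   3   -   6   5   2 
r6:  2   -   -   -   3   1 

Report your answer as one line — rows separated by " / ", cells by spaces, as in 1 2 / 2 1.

6 2 3 4 1 5 / 5 1 2 3 4 6 / 3 6 5 1 2 4 / 4 5 1 2 6 3 / 1 3 4 6 5 2 / 2 4 6 5 3 1

At row 2, column 5: row 2 has {1,2,5,6}; column 5 has {2,3,5}; that leaves 4.
At row 3, column 1: row 3 has {2,4,6}; column 1 has {1,2,5}; that leaves 3.
At row 3, column 3: row 3 has {2,3,4,6}; column 3 has {1,2,3}; that leaves 5.
At row 3, column 4: row 3 has {2,3,4,5,6}; column 4 has {2,6}; that leaves 1.
At row 4, column 5: row 4 has {1,2,3}; column 5 has {2,3,4,5}; that leaves 6.
At row 5, column 3: row 5 has {1,2,3,5,6}; column 3 has {1,2,3,5}; that leaves 4.
At row 6, column 3: row 6 has {1,2,3}; column 3 has {1,2,3,4,5}; that leaves 6.
At row 1, column 4: row 1 has {2,3,5}; column 4 has {1,2,6}; that leaves 4.
At row 1, column 5: row 1 has {2,3,4,5}; column 5 has {2,3,4,5,6}; that leaves 1.
At row 2, column 4: row 2 has {1,2,4,5,6}; column 4 has {1,2,4,6}; that leaves 3.
At row 4, column 1: row 4 has {1,2,3,6}; column 1 has {1,2,3,5}; that leaves 4.
At row 4, column 2: row 4 has {1,2,3,4,6}; column 2 has {1,2,3,6}; that leaves 5.
At row 6, column 2: row 6 has {1,2,3,6}; column 2 has {1,2,3,5,6}; that leaves 4.
At row 6, column 4: row 6 has {1,2,3,4,6}; column 4 has {1,2,3,4,6}; that leaves 5.
At row 1, column 1: row 1 has {1,2,3,4,5}; column 1 has {1,2,3,4,5}; that leaves 6.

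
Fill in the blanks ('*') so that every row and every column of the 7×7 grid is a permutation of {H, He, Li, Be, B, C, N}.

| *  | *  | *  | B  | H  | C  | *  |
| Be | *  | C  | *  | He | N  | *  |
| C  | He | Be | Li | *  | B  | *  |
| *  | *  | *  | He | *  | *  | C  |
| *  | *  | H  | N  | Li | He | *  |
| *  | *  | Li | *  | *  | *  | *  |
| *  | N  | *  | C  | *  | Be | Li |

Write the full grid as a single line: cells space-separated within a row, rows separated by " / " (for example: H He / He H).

Cell (r2,c4): row 2 has {He,Be,C,N}; column 4 has {He,Li,B,C,N} → H.
Cell (r2,c7): row 2 has {H,He,Be,C,N}; column 7 has {Li,C} → B.
Cell (r3,c5): row 3 has {He,Li,Be,B,C}; column 5 has {H,He,Li} → N.
Cell (r3,c7): row 3 has {He,Li,Be,B,C,N}; column 7 has {Li,B,C} → H.
Cell (r5,c1): row 5 has {H,He,Li,N}; column 1 has {Be,C} → B.
Cell (r5,c7): row 5 has {H,He,Li,B,N}; column 7 has {H,Li,B,C} → Be.
Cell (r6,c4): row 6 has {Li}; column 4 has {H,He,Li,B,C,N} → Be.
Cell (r6,c6): row 6 has {Li,Be}; column 6 has {He,Be,B,C,N} → H.
Cell (r7,c5): row 7 has {Li,Be,C,N}; column 5 has {H,He,Li,N} → B.
Cell (r2,c2): row 2 has {H,He,Be,B,C,N}; column 2 has {He,N} → Li.
Cell (r4,c5): row 4 has {He,C}; column 5 has {H,He,Li,B,N} → Be.
Cell (r4,c6): row 4 has {He,Be,C}; column 6 has {H,He,Be,B,C,N} → Li.
Cell (r5,c2): row 5 has {H,He,Li,Be,B,N}; column 2 has {He,Li,N} → C.
Cell (r6,c2): row 6 has {H,Li,Be}; column 2 has {He,Li,C,N} → B.
Cell (r6,c5): row 6 has {H,Li,Be,B}; column 5 has {H,He,Li,Be,B,N} → C.
Cell (r7,c3): row 7 has {Li,Be,B,C,N}; column 3 has {H,Li,Be,C} → He.
Cell (r1,c2): row 1 has {H,B,C}; column 2 has {He,Li,B,C,N} → Be.
Cell (r1,c3): row 1 has {H,Be,B,C}; column 3 has {H,He,Li,Be,C} → N.
Cell (r1,c7): row 1 has {H,Be,B,C,N}; column 7 has {H,Li,Be,B,C} → He.
Cell (r4,c2): row 4 has {He,Li,Be,C}; column 2 has {He,Li,Be,B,C,N} → H.
Cell (r4,c3): row 4 has {H,He,Li,Be,C}; column 3 has {H,He,Li,Be,C,N} → B.
Cell (r6,c7): row 6 has {H,Li,Be,B,C}; column 7 has {H,He,Li,Be,B,C} → N.
Cell (r7,c1): row 7 has {He,Li,Be,B,C,N}; column 1 has {Be,B,C} → H.
Cell (r1,c1): row 1 has {H,He,Be,B,C,N}; column 1 has {H,Be,B,C} → Li.
Cell (r4,c1): row 4 has {H,He,Li,Be,B,C}; column 1 has {H,Li,Be,B,C} → N.
Cell (r6,c1): row 6 has {H,Li,Be,B,C,N}; column 1 has {H,Li,Be,B,C,N} → He.

Li Be N B H C He / Be Li C H He N B / C He Be Li N B H / N H B He Be Li C / B C H N Li He Be / He B Li Be C H N / H N He C B Be Li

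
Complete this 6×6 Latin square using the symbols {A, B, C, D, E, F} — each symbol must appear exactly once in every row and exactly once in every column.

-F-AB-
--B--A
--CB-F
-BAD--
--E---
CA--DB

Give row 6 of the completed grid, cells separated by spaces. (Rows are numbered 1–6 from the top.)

C A F E D B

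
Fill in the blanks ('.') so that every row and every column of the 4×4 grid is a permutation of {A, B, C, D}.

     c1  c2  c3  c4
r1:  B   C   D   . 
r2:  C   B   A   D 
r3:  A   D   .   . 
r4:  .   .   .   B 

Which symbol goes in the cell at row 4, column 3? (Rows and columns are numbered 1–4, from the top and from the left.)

C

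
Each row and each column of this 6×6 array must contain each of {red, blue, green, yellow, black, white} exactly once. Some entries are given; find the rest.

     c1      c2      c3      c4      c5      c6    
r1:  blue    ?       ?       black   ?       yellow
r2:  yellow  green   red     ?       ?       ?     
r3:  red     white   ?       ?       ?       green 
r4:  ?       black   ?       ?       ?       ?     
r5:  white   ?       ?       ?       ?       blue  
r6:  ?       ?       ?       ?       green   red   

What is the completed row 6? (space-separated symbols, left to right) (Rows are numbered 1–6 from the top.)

black blue white yellow green red

At row 1, column 2: row 1 has {blue,yellow,black}; column 2 has {green,black,white}; that leaves red.
At row 1, column 5: row 1 has {red,blue,yellow,black}; column 5 has {green}; that leaves white.
At row 4, column 1: row 4 has {black}; column 1 has {red,blue,yellow,white}; that leaves green.
At row 4, column 6: row 4 has {green,black}; column 6 has {red,blue,green,yellow}; that leaves white.
At row 5, column 2: row 5 has {blue,white}; column 2 has {red,green,black,white}; that leaves yellow.
At row 6, column 1: row 6 has {red,green}; column 1 has {red,blue,green,yellow,white}; that leaves black.
At row 6, column 2: row 6 has {red,green,black}; column 2 has {red,green,yellow,black,white}; that leaves blue.
At row 1, column 3: row 1 has {red,blue,yellow,black,white}; column 3 has {red}; that leaves green.
At row 2, column 6: row 2 has {red,green,yellow}; column 6 has {red,blue,green,yellow,white}; that leaves black.
At row 5, column 3: row 5 has {blue,yellow,white}; column 3 has {red,green}; that leaves black.
At row 5, column 5: row 5 has {blue,yellow,black,white}; column 5 has {green,white}; that leaves red.
At row 2, column 5: row 2 has {red,green,yellow,black}; column 5 has {red,green,white}; that leaves blue.
At row 4, column 5: row 4 has {green,black,white}; column 5 has {red,blue,green,white}; that leaves yellow.
At row 5, column 4: row 5 has {red,blue,yellow,black,white}; column 4 has {black}; that leaves green.
At row 2, column 4: row 2 has {red,blue,green,yellow,black}; column 4 has {green,black}; that leaves white.
At row 3, column 5: row 3 has {red,green,white}; column 5 has {red,blue,green,yellow,white}; that leaves black.
At row 4, column 3: row 4 has {green,yellow,black,white}; column 3 has {red,green,black}; that leaves blue.
At row 4, column 4: row 4 has {blue,green,yellow,black,white}; column 4 has {green,black,white}; that leaves red.
At row 6, column 4: row 6 has {red,blue,green,black}; column 4 has {red,green,black,white}; that leaves yellow.
At row 3, column 3: row 3 has {red,green,black,white}; column 3 has {red,blue,green,black}; that leaves yellow.
At row 3, column 4: row 3 has {red,green,yellow,black,white}; column 4 has {red,green,yellow,black,white}; that leaves blue.
At row 6, column 3: row 6 has {red,blue,green,yellow,black}; column 3 has {red,blue,green,yellow,black}; that leaves white.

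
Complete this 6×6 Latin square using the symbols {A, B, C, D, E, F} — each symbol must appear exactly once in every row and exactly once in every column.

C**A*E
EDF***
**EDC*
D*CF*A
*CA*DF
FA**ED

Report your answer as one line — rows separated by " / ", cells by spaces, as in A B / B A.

C B D A F E / E D F B A C / A F E D C B / D E C F B A / B C A E D F / F A B C E D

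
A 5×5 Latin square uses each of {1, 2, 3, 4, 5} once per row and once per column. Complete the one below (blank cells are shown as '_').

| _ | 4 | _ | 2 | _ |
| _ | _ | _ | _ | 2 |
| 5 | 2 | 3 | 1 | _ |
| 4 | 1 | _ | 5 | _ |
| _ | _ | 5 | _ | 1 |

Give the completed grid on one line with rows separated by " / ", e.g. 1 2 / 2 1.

(r1,c3) = 1
(r2,c3) = 4
(r2,c4) = 3
(r3,c5) = 4
(r4,c3) = 2
(r4,c5) = 3
(r5,c2) = 3
(r5,c4) = 4
(r1,c1) = 3
(r1,c5) = 5
(r2,c1) = 1
(r2,c2) = 5
(r5,c1) = 2

3 4 1 2 5 / 1 5 4 3 2 / 5 2 3 1 4 / 4 1 2 5 3 / 2 3 5 4 1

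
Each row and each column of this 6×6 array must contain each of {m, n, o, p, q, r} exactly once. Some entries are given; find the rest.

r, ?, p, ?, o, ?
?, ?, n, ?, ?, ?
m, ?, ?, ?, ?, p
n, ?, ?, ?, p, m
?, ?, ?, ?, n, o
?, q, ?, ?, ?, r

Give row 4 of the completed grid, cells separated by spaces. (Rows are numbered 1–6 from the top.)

n o q r p m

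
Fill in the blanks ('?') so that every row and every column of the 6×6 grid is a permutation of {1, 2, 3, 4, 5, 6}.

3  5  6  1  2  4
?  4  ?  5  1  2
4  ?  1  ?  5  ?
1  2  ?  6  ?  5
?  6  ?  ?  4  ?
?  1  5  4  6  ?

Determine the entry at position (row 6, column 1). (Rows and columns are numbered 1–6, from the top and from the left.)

2

(r2,c1) = 6
(r2,c3) = 3
(r3,c2) = 3
(r3,c4) = 2
(r3,c6) = 6
(r4,c3) = 4
(r4,c5) = 3
(r5,c3) = 2
(r5,c4) = 3
(r5,c6) = 1
(r6,c1) = 2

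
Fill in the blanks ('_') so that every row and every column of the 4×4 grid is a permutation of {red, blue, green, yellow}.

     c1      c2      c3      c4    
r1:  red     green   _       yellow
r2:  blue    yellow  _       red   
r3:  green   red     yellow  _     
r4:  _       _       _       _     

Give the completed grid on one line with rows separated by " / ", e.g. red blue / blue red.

At row 1, column 3: row 1 has {red,green,yellow}; column 3 has {yellow}; that leaves blue.
At row 2, column 3: row 2 has {red,blue,yellow}; column 3 has {blue,yellow}; that leaves green.
At row 3, column 4: row 3 has {red,green,yellow}; column 4 has {red,yellow}; that leaves blue.
At row 4, column 1: row 4 is empty so far; column 1 has {red,blue,green}; that leaves yellow.
At row 4, column 2: row 4 has {yellow}; column 2 has {red,green,yellow}; that leaves blue.
At row 4, column 3: row 4 has {blue,yellow}; column 3 has {blue,green,yellow}; that leaves red.
At row 4, column 4: row 4 has {red,blue,yellow}; column 4 has {red,blue,yellow}; that leaves green.

red green blue yellow / blue yellow green red / green red yellow blue / yellow blue red green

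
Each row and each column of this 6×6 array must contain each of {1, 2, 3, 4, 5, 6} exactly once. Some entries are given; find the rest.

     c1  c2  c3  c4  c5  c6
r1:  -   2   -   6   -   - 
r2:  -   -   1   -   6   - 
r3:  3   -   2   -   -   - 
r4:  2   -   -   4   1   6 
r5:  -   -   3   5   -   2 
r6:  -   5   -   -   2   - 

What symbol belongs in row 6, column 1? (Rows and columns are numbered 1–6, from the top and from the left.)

(r3,c4) = 1
(r4,c2) = 3
(r4,c3) = 5
(r5,c5) = 4
(r6,c4) = 3
(r1,c3) = 4
(r2,c2) = 4
(r2,c4) = 2
(r3,c2) = 6
(r3,c5) = 5
(r3,c6) = 4
(r5,c2) = 1
(r6,c3) = 6
(r6,c6) = 1
(r1,c5) = 3
(r1,c6) = 5
(r2,c1) = 5
(r2,c6) = 3
(r5,c1) = 6
(r6,c1) = 4

4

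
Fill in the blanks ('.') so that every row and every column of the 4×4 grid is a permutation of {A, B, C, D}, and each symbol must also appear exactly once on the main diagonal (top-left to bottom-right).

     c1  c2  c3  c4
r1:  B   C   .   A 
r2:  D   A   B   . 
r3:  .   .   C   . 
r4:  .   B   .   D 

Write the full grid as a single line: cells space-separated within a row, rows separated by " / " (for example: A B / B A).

(r1,c3) = D
(r2,c4) = C
(r3,c1) = A
(r3,c2) = D
(r3,c4) = B
(r4,c1) = C
(r4,c3) = A

B C D A / D A B C / A D C B / C B A D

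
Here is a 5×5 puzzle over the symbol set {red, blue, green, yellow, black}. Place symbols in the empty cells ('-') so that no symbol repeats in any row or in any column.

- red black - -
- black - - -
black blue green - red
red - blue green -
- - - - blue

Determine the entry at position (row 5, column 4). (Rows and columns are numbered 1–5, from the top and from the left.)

black

(r3,c4) = yellow
(r4,c2) = yellow
(r4,c5) = black
(r5,c2) = green
(r1,c4) = blue
(r2,c4) = red
(r5,c1) = yellow
(r5,c3) = red
(r5,c4) = black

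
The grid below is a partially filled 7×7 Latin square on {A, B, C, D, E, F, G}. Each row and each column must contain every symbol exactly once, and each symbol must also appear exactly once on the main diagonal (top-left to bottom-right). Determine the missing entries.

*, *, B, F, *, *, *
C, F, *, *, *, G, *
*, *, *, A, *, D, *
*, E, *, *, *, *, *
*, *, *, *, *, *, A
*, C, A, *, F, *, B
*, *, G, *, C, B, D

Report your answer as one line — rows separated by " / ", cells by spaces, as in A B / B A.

A D B F E C G / C F D B A G E / E B C A G D F / B E F G D A C / D G E C B F A / G C A D F E B / F A G E C B D

At row 2, column 7: row 2 has {C,F,G}; column 7 has {A,B,D}; that leaves E.
At row 6, column 6: row 6 has {A,B,C,F}; column 6 has {B,D,G}; the diagonal has {D,F}; that leaves E.
At row 7, column 2: row 7 has {B,C,D,G}; column 2 has {C,E,F}; that leaves A.
At row 7, column 4: row 7 has {A,B,C,D,G}; column 4 has {A,F}; that leaves E.
At row 2, column 3: row 2 has {C,E,F,G}; column 3 has {A,B,G}; that leaves D.
At row 2, column 4: row 2 has {C,D,E,F,G}; column 4 has {A,E,F}; that leaves B.
At row 2, column 5: row 2 has {B,C,D,E,F,G}; column 5 has {C,F}; that leaves A.
At row 3, column 3: row 3 has {A,D}; column 3 has {A,B,D,G}; the diagonal has {D,E,F}; that leaves C.
At row 4, column 3: row 4 has {E}; column 3 has {A,B,C,D,G}; that leaves F.
At row 4, column 4: row 4 has {E,F}; column 4 has {A,B,E,F}; the diagonal has {C,D,E,F}; that leaves G.
At row 4, column 7: row 4 has {E,F,G}; column 7 has {A,B,D,E}; that leaves C.
At row 5, column 3: row 5 has {A}; column 3 has {A,B,C,D,F,G}; that leaves E.
At row 5, column 5: row 5 has {A,E}; column 5 has {A,C,F}; the diagonal has {C,D,E,F,G}; that leaves B.
At row 6, column 4: row 6 has {A,B,C,E,F}; column 4 has {A,B,E,F,G}; that leaves D.
At row 7, column 1: row 7 has {A,B,C,D,E,G}; column 1 has {C}; that leaves F.
At row 1, column 1: row 1 has {B,F}; column 1 has {C,F}; the diagonal has {B,C,D,E,F,G}; that leaves A.
At row 1, column 6: row 1 has {A,B,F}; column 6 has {B,D,E,G}; that leaves C.
At row 1, column 7: row 1 has {A,B,C,F}; column 7 has {A,B,C,D,E}; that leaves G.
At row 3, column 7: row 3 has {A,C,D}; column 7 has {A,B,C,D,E,G}; that leaves F.
At row 4, column 5: row 4 has {C,E,F,G}; column 5 has {A,B,C,F}; that leaves D.
At row 4, column 6: row 4 has {C,D,E,F,G}; column 6 has {B,C,D,E,G}; that leaves A.
At row 5, column 4: row 5 has {A,B,E}; column 4 has {A,B,D,E,F,G}; that leaves C.
At row 5, column 6: row 5 has {A,B,C,E}; column 6 has {A,B,C,D,E,G}; that leaves F.
At row 6, column 1: row 6 has {A,B,C,D,E,F}; column 1 has {A,C,F}; that leaves G.
At row 1, column 2: row 1 has {A,B,C,F,G}; column 2 has {A,C,E,F}; that leaves D.
At row 1, column 5: row 1 has {A,B,C,D,F,G}; column 5 has {A,B,C,D,F}; that leaves E.
At row 3, column 5: row 3 has {A,C,D,F}; column 5 has {A,B,C,D,E,F}; that leaves G.
At row 4, column 1: row 4 has {A,C,D,E,F,G}; column 1 has {A,C,F,G}; that leaves B.
At row 5, column 1: row 5 has {A,B,C,E,F}; column 1 has {A,B,C,F,G}; that leaves D.
At row 5, column 2: row 5 has {A,B,C,D,E,F}; column 2 has {A,C,D,E,F}; that leaves G.
At row 3, column 1: row 3 has {A,C,D,F,G}; column 1 has {A,B,C,D,F,G}; that leaves E.
At row 3, column 2: row 3 has {A,C,D,E,F,G}; column 2 has {A,C,D,E,F,G}; that leaves B.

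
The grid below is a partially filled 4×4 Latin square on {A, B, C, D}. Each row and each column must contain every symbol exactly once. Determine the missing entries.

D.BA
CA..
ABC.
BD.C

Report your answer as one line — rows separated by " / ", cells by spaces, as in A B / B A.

(r1,c2) = C
(r2,c3) = D
(r2,c4) = B
(r3,c4) = D
(r4,c3) = A

D C B A / C A D B / A B C D / B D A C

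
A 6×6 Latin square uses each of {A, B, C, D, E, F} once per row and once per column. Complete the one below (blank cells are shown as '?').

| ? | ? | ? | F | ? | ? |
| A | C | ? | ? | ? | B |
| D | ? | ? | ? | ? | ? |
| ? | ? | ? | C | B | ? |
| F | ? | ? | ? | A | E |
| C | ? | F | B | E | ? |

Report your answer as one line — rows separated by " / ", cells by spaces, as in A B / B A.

B A E F D C / A C D E F B / D E B A C F / E F A C B D / F B C D A E / C D F B E A

Cell (r4,c1): row 4 has {B,C}; column 1 has {A,C,D,F} → E.
Cell (r5,c4): row 5 has {A,E,F}; column 4 has {B,C,F} → D.
Cell (r1,c1): row 1 has {F}; column 1 has {A,C,D,E,F} → B.
Cell (r2,c4): row 2 has {A,B,C}; column 4 has {B,C,D,F} → E.
Cell (r3,c4): row 3 has {D}; column 4 has {B,C,D,E,F} → A.
Cell (r5,c2): row 5 has {A,D,E,F}; column 2 has {C} → B.
Cell (r5,c3): row 5 has {A,B,D,E,F}; column 3 has {F} → C.
Cell (r2,c3): row 2 has {A,B,C,E}; column 3 has {C,F} → D.
Cell (r2,c5): row 2 has {A,B,C,D,E}; column 5 has {A,B,E} → F.
Cell (r3,c5): row 3 has {A,D}; column 5 has {A,B,E,F} → C.
Cell (r3,c6): row 3 has {A,C,D}; column 6 has {B,E} → F.
Cell (r4,c3): row 4 has {B,C,E}; column 3 has {C,D,F} → A.
Cell (r4,c6): row 4 has {A,B,C,E}; column 6 has {B,E,F} → D.
Cell (r6,c6): row 6 has {B,C,E,F}; column 6 has {B,D,E,F} → A.
Cell (r1,c3): row 1 has {B,F}; column 3 has {A,C,D,F} → E.
Cell (r1,c5): row 1 has {B,E,F}; column 5 has {A,B,C,E,F} → D.
Cell (r1,c6): row 1 has {B,D,E,F}; column 6 has {A,B,D,E,F} → C.
Cell (r3,c2): row 3 has {A,C,D,F}; column 2 has {B,C} → E.
Cell (r3,c3): row 3 has {A,C,D,E,F}; column 3 has {A,C,D,E,F} → B.
Cell (r4,c2): row 4 has {A,B,C,D,E}; column 2 has {B,C,E} → F.
Cell (r6,c2): row 6 has {A,B,C,E,F}; column 2 has {B,C,E,F} → D.
Cell (r1,c2): row 1 has {B,C,D,E,F}; column 2 has {B,C,D,E,F} → A.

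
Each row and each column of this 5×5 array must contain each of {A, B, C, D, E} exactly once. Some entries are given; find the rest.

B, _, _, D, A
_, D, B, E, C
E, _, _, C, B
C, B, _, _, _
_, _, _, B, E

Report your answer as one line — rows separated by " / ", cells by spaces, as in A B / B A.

(r2,c1) = A
(r3,c2) = A
(r3,c3) = D
(r4,c4) = A
(r4,c5) = D
(r5,c1) = D
(r5,c2) = C
(r5,c3) = A
(r1,c2) = E
(r1,c3) = C
(r4,c3) = E

B E C D A / A D B E C / E A D C B / C B E A D / D C A B E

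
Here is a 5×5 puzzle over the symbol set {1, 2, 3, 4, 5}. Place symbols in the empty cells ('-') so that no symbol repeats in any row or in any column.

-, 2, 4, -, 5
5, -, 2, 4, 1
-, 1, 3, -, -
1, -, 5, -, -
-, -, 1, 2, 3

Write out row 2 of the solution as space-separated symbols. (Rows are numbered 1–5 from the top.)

At row 1, column 1: row 1 has {2,4,5}; column 1 has {1,5}; that leaves 3.
At row 1, column 4: row 1 has {2,3,4,5}; column 4 has {2,4}; that leaves 1.
At row 2, column 2: row 2 has {1,2,4,5}; column 2 has {1,2}; that leaves 3.

5 3 2 4 1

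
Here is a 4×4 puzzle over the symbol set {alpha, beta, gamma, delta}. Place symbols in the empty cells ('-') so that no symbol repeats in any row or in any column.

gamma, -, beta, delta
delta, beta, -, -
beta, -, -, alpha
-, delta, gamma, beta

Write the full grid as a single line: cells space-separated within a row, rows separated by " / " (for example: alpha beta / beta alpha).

gamma alpha beta delta / delta beta alpha gamma / beta gamma delta alpha / alpha delta gamma beta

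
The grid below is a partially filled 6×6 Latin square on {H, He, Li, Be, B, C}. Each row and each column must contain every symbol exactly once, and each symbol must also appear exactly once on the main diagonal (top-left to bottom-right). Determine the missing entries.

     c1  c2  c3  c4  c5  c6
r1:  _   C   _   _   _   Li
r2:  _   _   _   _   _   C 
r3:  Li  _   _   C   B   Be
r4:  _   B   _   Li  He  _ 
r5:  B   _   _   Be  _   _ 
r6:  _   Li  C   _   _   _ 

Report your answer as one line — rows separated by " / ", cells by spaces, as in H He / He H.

(r4,c6) = H
(r5,c6) = He
(r6,c6) = B
(r4,c3) = Be
(r5,c2) = H
(r5,c3) = Li
(r5,c5) = C
(r3,c2) = He
(r3,c3) = H
(r4,c1) = C
(r2,c2) = Be
(r1,c1) = He
(r1,c3) = B
(r1,c4) = H
(r1,c5) = Be
(r2,c1) = H
(r2,c3) = He
(r2,c4) = B
(r2,c5) = Li
(r6,c1) = Be
(r6,c4) = He
(r6,c5) = H

He C B H Be Li / H Be He B Li C / Li He H C B Be / C B Be Li He H / B H Li Be C He / Be Li C He H B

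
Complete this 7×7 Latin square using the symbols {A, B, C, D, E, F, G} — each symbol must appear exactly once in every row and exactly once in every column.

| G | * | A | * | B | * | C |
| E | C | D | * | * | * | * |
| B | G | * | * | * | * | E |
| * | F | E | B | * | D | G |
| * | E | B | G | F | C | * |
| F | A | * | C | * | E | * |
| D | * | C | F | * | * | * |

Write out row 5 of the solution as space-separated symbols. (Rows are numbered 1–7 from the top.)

A E B G F C D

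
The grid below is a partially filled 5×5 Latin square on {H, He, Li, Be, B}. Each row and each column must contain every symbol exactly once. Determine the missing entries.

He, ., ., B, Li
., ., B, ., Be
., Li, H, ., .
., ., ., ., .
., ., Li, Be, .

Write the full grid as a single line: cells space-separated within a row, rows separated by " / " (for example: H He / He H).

He H Be B Li / Li He B H Be / Be Li H He B / B Be He Li H / H B Li Be He

(r1,c3) = Be
(r3,c4) = He
(r3,c5) = B
(r4,c3) = He
(r4,c5) = H
(r5,c5) = He
(r1,c2) = H
(r2,c2) = He
(r3,c1) = Be
(r4,c4) = Li
(r5,c2) = B
(r2,c4) = H
(r4,c1) = B
(r4,c2) = Be
(r5,c1) = H
(r2,c1) = Li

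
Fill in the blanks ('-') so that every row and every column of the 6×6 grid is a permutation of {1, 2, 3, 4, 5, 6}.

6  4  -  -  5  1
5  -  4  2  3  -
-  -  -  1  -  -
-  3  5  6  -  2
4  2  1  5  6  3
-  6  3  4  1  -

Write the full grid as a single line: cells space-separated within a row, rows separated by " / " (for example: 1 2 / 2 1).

(r1,c3): row 1 has {1,4,5,6}; column 3 has {1,3,4,5}, so it must be 2.
(r1,c4): row 1 has {1,2,4,5,6}; column 4 has {1,2,4,5,6}, so it must be 3.
(r2,c2): row 2 has {2,3,4,5}; column 2 has {2,3,4,6}, so it must be 1.
(r2,c6): row 2 has {1,2,3,4,5}; column 6 has {1,2,3}, so it must be 6.
(r3,c2): row 3 has {1}; column 2 has {1,2,3,4,6}, so it must be 5.
(r3,c3): row 3 has {1,5}; column 3 has {1,2,3,4,5}, so it must be 6.
(r3,c6): row 3 has {1,5,6}; column 6 has {1,2,3,6}, so it must be 4.
(r4,c1): row 4 has {2,3,5,6}; column 1 has {4,5,6}, so it must be 1.
(r4,c5): row 4 has {1,2,3,5,6}; column 5 has {1,3,5,6}, so it must be 4.
(r6,c1): row 6 has {1,3,4,6}; column 1 has {1,4,5,6}, so it must be 2.
(r6,c6): row 6 has {1,2,3,4,6}; column 6 has {1,2,3,4,6}, so it must be 5.
(r3,c1): row 3 has {1,4,5,6}; column 1 has {1,2,4,5,6}, so it must be 3.
(r3,c5): row 3 has {1,3,4,5,6}; column 5 has {1,3,4,5,6}, so it must be 2.

6 4 2 3 5 1 / 5 1 4 2 3 6 / 3 5 6 1 2 4 / 1 3 5 6 4 2 / 4 2 1 5 6 3 / 2 6 3 4 1 5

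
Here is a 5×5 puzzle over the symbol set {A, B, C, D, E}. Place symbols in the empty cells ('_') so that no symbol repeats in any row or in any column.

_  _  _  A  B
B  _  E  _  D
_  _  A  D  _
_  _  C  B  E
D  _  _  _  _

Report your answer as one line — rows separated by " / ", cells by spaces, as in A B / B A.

C E D A B / B A E C D / E B A D C / A D C B E / D C B E A

Cell (r1,c3): row 1 has {A,B}; column 3 has {A,C,E} → D.
Cell (r2,c4): row 2 has {B,D,E}; column 4 has {A,B,D} → C.
Cell (r3,c5): row 3 has {A,D}; column 5 has {B,D,E} → C.
Cell (r4,c1): row 4 has {B,C,E}; column 1 has {B,D} → A.
Cell (r4,c2): row 4 has {A,B,C,E}; column 2 is empty so far → D.
Cell (r5,c3): row 5 has {D}; column 3 has {A,C,D,E} → B.
Cell (r5,c4): row 5 has {B,D}; column 4 has {A,B,C,D} → E.
Cell (r5,c5): row 5 has {B,D,E}; column 5 has {B,C,D,E} → A.
Cell (r2,c2): row 2 has {B,C,D,E}; column 2 has {D} → A.
Cell (r3,c1): row 3 has {A,C,D}; column 1 has {A,B,D} → E.
Cell (r3,c2): row 3 has {A,C,D,E}; column 2 has {A,D} → B.
Cell (r5,c2): row 5 has {A,B,D,E}; column 2 has {A,B,D} → C.
Cell (r1,c1): row 1 has {A,B,D}; column 1 has {A,B,D,E} → C.
Cell (r1,c2): row 1 has {A,B,C,D}; column 2 has {A,B,C,D} → E.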